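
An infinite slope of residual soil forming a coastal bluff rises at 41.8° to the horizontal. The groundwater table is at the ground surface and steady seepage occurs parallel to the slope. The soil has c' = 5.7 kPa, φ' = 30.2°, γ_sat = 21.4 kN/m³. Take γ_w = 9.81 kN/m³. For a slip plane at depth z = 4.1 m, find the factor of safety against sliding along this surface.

With seepage parallel to the slope and the water table at the surface, the effective normal stress on the slip plane uses the buoyant unit weight γ' = γ_sat − γ_w while the driving shear stress uses γ_sat:
FS = [c' + γ' z cos²β tanφ'] / [γ_sat z sinβ cosβ]
γ' = 21.4 − 9.81 = 11.59 kN/m³
Numerator = 5.7 + 11.59·4.1·cos²41.8°·tan30.2° = 5.7 + 11.59·4.1·0.5557·0.5820 = 21.070 kPa
Denominator = 21.4·4.1·sin41.8°·cos41.8° = 21.4·4.1·0.6665·0.7455 = 43.597 kPa
FS = 21.070 / 43.597 = 0.483

FS = 0.48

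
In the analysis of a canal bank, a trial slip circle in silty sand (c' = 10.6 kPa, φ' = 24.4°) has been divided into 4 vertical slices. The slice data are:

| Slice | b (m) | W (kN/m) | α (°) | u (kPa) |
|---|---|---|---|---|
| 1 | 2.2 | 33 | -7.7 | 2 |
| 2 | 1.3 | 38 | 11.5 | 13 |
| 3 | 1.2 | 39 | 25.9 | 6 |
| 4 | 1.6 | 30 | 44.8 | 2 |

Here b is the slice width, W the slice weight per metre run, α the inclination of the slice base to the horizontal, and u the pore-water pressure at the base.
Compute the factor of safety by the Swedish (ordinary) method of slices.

Ordinary method of slices: FS = Σ[c'·Δl_i + (W_i cosα_i − u_i·Δl_i)·tanφ'] / Σ W_i sinα_i, with Δl_i = b_i / cosα_i.
Slice 1: Δl = 2.2/cos(-7.7°) = 2.220 m; N'_1 = 33·cos(-7.7°) − 2·2.220 = 28.3; c'Δl = 23.53; W sinα = -4.4
Slice 2: Δl = 1.3/cos11.5° = 1.327 m; N'_2 = 38·cos11.5° − 13·1.327 = 20.0; c'Δl = 14.06; W sinα = 7.6
Slice 3: Δl = 1.2/cos25.9° = 1.334 m; N'_3 = 39·cos25.9° − 6·1.334 = 27.1; c'Δl = 14.14; W sinα = 17.0
Slice 4: Δl = 1.6/cos44.8° = 2.255 m; N'_4 = 30·cos44.8° − 2·2.255 = 16.8; c'Δl = 23.90; W sinα = 21.1
Σc'Δl = 75.6 kN/m; ΣN' = 92.1 kN/m; ΣW sinα = 41.3 kN/m
Resisting = 75.6 + 92.1·tan24.4° = 75.6 + 41.8 = 117.4 kN/m
FS = 117.4 / 41.3 = 2.841

FS = 2.84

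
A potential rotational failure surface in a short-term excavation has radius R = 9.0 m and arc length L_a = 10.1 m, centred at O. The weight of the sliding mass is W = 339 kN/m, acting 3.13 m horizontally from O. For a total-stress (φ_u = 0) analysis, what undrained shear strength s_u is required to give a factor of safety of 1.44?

s_u = 16.8 kPa

FS = s_u·L_a·R / (W·d), so s_u = FS·W·d / (L_a·R).
s_u = 1.44·339·3.13 / (10.10·9.0) = 1527.9 / 90.90 = 16.81 kPa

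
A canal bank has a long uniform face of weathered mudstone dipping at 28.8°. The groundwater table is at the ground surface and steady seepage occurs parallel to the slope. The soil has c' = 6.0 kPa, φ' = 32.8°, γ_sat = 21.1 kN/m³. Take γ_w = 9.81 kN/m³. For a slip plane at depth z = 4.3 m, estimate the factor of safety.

With seepage parallel to the slope and the water table at the surface, the effective normal stress on the slip plane uses the buoyant unit weight γ' = γ_sat − γ_w while the driving shear stress uses γ_sat:
FS = [c' + γ' z cos²β tanφ'] / [γ_sat z sinβ cosβ]
γ' = 21.1 − 9.81 = 11.29 kN/m³
Numerator = 6.0 + 11.29·4.3·cos²28.8°·tan32.8° = 6.0 + 11.29·4.3·0.7679·0.6445 = 30.025 kPa
Denominator = 21.1·4.3·sin28.8°·cos28.8° = 21.1·4.3·0.4818·0.8763 = 38.303 kPa
FS = 30.025 / 38.303 = 0.784

FS = 0.78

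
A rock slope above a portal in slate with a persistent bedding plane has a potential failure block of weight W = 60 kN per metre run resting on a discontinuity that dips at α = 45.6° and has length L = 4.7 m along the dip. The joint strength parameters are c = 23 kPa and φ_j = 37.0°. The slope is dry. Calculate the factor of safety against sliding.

Resolving the block weight along and normal to the plane and applying the Mohr–Coulomb strength on the joint:
N' = W cosα = 60·cos45.6° = 42.0 kN/m
Driving force T = W sinα = 60·sin45.6° = 42.9 kN/m
Resisting force R = c·L + N'·tanφ_j = 23·4.7 + 42.0·tan37.0° = 108.1 + 31.6 = 139.7 kN/m
FS = R / T = 139.7 / 42.9 = 3.260

FS = 3.26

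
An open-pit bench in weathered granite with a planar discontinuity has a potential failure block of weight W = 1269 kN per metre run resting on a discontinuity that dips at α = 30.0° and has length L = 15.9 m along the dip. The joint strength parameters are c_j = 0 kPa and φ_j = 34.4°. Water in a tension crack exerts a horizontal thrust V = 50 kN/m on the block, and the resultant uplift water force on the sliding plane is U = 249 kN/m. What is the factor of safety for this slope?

Resolving the block weight along and normal to the plane and applying the Mohr–Coulomb strength on the joint:
N' = W cosα − U − V sinα = 1269·cos30.0° − 249 − 50·sin30.0° = 825.0 kN/m
Driving force T = W sinα + V cosα = 1269·sin30.0° + 50·cos30.0° = 677.8 kN/m
Resisting force R = c_j·L + N'·tanφ_j = 0·15.9 + 825.0·tan34.4° = 0.0 + 564.9 = 564.9 kN/m
FS = R / T = 564.9 / 677.8 = 0.833

FS = 0.83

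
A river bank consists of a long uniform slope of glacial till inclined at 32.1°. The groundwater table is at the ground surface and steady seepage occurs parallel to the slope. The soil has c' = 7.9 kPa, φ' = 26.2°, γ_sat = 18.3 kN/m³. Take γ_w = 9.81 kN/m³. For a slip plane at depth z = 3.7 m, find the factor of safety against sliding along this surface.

FS = 0.62

With seepage parallel to the slope and the water table at the surface, the effective normal stress on the slip plane uses the buoyant unit weight γ' = γ_sat − γ_w while the driving shear stress uses γ_sat:
FS = [c' + γ' z cos²β tanφ'] / [γ_sat z sinβ cosβ]
γ' = 18.3 − 9.81 = 8.49 kN/m³
Numerator = 7.9 + 8.49·3.7·cos²32.1°·tan26.2° = 7.9 + 8.49·3.7·0.7176·0.4921 = 18.992 kPa
Denominator = 18.3·3.7·sin32.1°·cos32.1° = 18.3·3.7·0.5314·0.8471 = 30.480 kPa
FS = 18.992 / 30.480 = 0.623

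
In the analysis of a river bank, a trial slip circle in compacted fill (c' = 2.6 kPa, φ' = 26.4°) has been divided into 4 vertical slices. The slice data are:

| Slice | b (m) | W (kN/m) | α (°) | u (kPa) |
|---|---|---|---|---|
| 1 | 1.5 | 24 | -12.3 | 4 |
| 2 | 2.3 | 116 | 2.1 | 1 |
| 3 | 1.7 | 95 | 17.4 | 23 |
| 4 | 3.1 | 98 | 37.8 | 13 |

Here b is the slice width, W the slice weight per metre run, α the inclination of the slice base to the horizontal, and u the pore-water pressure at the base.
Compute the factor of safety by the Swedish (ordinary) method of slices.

FS = 1.46

Ordinary method of slices: FS = Σ[c'·Δl_i + (W_i cosα_i − u_i·Δl_i)·tanφ'] / Σ W_i sinα_i, with Δl_i = b_i / cosα_i.
Slice 1: Δl = 1.5/cos(-12.3°) = 1.535 m; N'_1 = 24·cos(-12.3°) − 4·1.535 = 17.3; c'Δl = 3.99; W sinα = -5.1
Slice 2: Δl = 2.3/cos2.1° = 2.302 m; N'_2 = 116·cos2.1° − 1·2.302 = 113.6; c'Δl = 5.98; W sinα = 4.3
Slice 3: Δl = 1.7/cos17.4° = 1.782 m; N'_3 = 95·cos17.4° − 23·1.782 = 49.7; c'Δl = 4.63; W sinα = 28.4
Slice 4: Δl = 3.1/cos37.8° = 3.923 m; N'_4 = 98·cos37.8° − 13·3.923 = 26.4; c'Δl = 10.20; W sinα = 60.1
Σc'Δl = 24.8 kN/m; ΣN' = 207.0 kN/m; ΣW sinα = 87.6 kN/m
Resisting = 24.8 + 207.0·tan26.4° = 24.8 + 102.8 = 127.6 kN/m
FS = 127.6 / 87.6 = 1.456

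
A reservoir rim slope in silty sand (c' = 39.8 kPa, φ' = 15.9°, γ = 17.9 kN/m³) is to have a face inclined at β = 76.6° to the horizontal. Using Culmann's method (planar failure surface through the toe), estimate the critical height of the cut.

H_c = 16.30 m

Culmann's analysis gives the critical failure plane at α_cr = (β + φ')/2 = (76.6 + 15.9)/2 = 46.2°, and the critical height
H_c = (4c'/γ) · sinβ cosφ' / [1 − cos(β − φ')]
    = (4·39.8/17.9) · sin76.6°·cos15.9° / [1 − cos(60.7°)]
    = 8.894 · 0.9728·0.9617 / [1 − 0.4894]
    = 8.894 · 0.9356 / 0.5106
    = 16.30 m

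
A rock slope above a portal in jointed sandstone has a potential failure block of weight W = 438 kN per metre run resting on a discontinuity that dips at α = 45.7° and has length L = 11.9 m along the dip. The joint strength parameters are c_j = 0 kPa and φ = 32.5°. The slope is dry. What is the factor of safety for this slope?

FS = 0.62

Resolving the block weight along and normal to the plane and applying the Mohr–Coulomb strength on the joint:
N' = W cosα = 438·cos45.7° = 305.9 kN/m
Driving force T = W sinα = 438·sin45.7° = 313.5 kN/m
Resisting force R = c_j·L + N'·tanφ = 0·11.9 + 305.9·tan32.5° = 0.0 + 194.9 = 194.9 kN/m
FS = R / T = 194.9 / 313.5 = 0.622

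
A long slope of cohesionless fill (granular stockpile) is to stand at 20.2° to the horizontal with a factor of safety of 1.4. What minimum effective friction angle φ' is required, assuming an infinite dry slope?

φ' = 27.3°

FS = tanφ'/tanβ ⇒ tanφ' = FS · tanβ = 1.4 · tan20.2° = 0.5151
φ' = arctan(0.5151) = 27.25°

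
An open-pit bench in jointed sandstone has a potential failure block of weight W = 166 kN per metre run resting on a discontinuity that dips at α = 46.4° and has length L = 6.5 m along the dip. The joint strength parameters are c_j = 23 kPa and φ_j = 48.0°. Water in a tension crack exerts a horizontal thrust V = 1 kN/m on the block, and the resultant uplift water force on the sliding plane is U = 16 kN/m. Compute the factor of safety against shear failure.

FS = 2.13

Resolving the block weight along and normal to the plane and applying the Mohr–Coulomb strength on the joint:
N' = W cosα − U − V sinα = 166·cos46.4° − 16 − 1·sin46.4° = 97.8 kN/m
Driving force T = W sinα + V cosα = 166·sin46.4° + 1·cos46.4° = 120.9 kN/m
Resisting force R = c_j·L + N'·tanφ_j = 23·6.5 + 97.8·tan48.0° = 149.5 + 108.6 = 258.1 kN/m
FS = R / T = 258.1 / 120.9 = 2.134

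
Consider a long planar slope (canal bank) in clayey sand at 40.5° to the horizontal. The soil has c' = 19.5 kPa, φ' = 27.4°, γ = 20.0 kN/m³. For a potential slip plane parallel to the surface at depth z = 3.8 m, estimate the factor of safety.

For an infinite slope with a slip plane parallel to the surface (no pore pressure): FS = [c' + γz cos²β tanφ'] / [γz sinβ cosβ].
γz = 20.0·3.8 = 76.00 kN/m²
Numerator = 19.5 + 76.00·cos²40.5°·tan27.4° = 19.5 + 76.00·0.5782·0.5184 = 42.279 kPa
Denominator = 76.00·sin40.5°·cos40.5° = 76.00·0.6494·0.7604 = 37.532 kPa
FS = 42.279 / 37.532 = 1.126

FS = 1.13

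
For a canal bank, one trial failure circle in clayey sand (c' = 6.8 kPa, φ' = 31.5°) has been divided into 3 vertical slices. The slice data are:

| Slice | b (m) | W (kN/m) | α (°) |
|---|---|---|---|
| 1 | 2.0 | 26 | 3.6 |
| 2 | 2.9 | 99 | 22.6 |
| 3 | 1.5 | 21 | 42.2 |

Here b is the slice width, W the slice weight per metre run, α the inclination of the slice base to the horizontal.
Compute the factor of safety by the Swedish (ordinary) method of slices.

FS = 2.42

Ordinary method of slices: FS = Σ[c'·Δl_i + (W_i cosα_i)·tanφ'] / Σ W_i sinα_i, with Δl_i = b_i / cosα_i.
Slice 1: Δl = 2.0/cos3.6° = 2.004 m; N'_1 = 26·cos3.6° = 25.9; c'Δl = 13.63; W sinα = 1.6
Slice 2: Δl = 2.9/cos22.6° = 3.141 m; N'_2 = 99·cos22.6° = 91.4; c'Δl = 21.36; W sinα = 38.0
Slice 3: Δl = 1.5/cos42.2° = 2.025 m; N'_3 = 21·cos42.2° = 15.6; c'Δl = 13.77; W sinα = 14.1
Σc'Δl = 48.8 kN/m; ΣN' = 132.9 kN/m; ΣW sinα = 53.8 kN/m
Resisting = 48.8 + 132.9·tan31.5° = 48.8 + 81.4 = 130.2 kN/m
FS = 130.2 / 53.8 = 2.421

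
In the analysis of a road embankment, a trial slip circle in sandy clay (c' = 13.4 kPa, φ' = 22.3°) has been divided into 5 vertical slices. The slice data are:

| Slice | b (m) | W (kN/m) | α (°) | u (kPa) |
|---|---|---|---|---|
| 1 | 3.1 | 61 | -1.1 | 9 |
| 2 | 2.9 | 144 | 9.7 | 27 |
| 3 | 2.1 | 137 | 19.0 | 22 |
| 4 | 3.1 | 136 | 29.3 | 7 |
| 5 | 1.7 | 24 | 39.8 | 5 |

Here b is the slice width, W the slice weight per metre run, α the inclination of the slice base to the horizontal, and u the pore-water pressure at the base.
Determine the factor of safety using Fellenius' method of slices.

FS = 2.02

Ordinary method of slices: FS = Σ[c'·Δl_i + (W_i cosα_i − u_i·Δl_i)·tanφ'] / Σ W_i sinα_i, with Δl_i = b_i / cosα_i.
Slice 1: Δl = 3.1/cos(-1.1°) = 3.101 m; N'_1 = 61·cos(-1.1°) − 9·3.101 = 33.1; c'Δl = 41.55; W sinα = -1.2
Slice 2: Δl = 2.9/cos9.7° = 2.942 m; N'_2 = 144·cos9.7° − 27·2.942 = 62.5; c'Δl = 39.42; W sinα = 24.3
Slice 3: Δl = 2.1/cos19.0° = 2.221 m; N'_3 = 137·cos19.0° − 22·2.221 = 80.7; c'Δl = 29.76; W sinα = 44.6
Slice 4: Δl = 3.1/cos29.3° = 3.555 m; N'_4 = 136·cos29.3° − 7·3.555 = 93.7; c'Δl = 47.63; W sinα = 66.6
Slice 5: Δl = 1.7/cos39.8° = 2.213 m; N'_5 = 24·cos39.8° − 5·2.213 = 7.4; c'Δl = 29.65; W sinα = 15.4
Σc'Δl = 188.0 kN/m; ΣN' = 277.4 kN/m; ΣW sinα = 149.6 kN/m
Resisting = 188.0 + 277.4·tan22.3° = 188.0 + 113.8 = 301.8 kN/m
FS = 301.8 / 149.6 = 2.017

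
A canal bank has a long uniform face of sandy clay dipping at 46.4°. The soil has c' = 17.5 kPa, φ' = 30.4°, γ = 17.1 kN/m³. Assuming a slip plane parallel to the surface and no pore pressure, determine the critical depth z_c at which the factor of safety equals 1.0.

z_c = 4.64 m

Setting FS = 1.00 in FS = [c' + γz cos²β tanφ'] / [γz sinβ cosβ] and solving for z:
z = c' / [γ cosβ (FS·sinβ − cosβ·tanφ')]
  = 17.5 / [17.1·cos46.4°·(1.00·sin46.4° − cos46.4°·tan30.4°)]
  = 17.5 / [17.1·0.6896·(1.00·0.7242 − 0.6896·0.5867)]
  = 17.5 / 3.7686 = 4.644 m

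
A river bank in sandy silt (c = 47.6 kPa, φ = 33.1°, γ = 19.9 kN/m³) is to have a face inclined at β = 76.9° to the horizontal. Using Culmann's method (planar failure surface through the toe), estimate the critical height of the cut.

Culmann's analysis gives the critical failure plane at α_cr = (β + φ)/2 = (76.9 + 33.1)/2 = 55.0°, and the critical height
H_c = (4c/γ) · sinβ cosφ / [1 − cos(β − φ)]
    = (4·47.6/19.9) · sin76.9°·cos33.1° / [1 − cos(43.8°)]
    = 9.568 · 0.9740·0.8377 / [1 − 0.7218]
    = 9.568 · 0.8159 / 0.2782
    = 28.06 m

H_c = 28.06 m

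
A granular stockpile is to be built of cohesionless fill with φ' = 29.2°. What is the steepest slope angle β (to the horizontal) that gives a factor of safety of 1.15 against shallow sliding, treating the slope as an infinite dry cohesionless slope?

β = 25.9°

For an infinite dry cohesionless slope FS = tanφ'/tanβ, so tanβ = tanφ' / FS.
tanβ = tan29.2° / 1.15 = 0.5589 / 1.15 = 0.4860
β = arctan(0.4860) = 25.92°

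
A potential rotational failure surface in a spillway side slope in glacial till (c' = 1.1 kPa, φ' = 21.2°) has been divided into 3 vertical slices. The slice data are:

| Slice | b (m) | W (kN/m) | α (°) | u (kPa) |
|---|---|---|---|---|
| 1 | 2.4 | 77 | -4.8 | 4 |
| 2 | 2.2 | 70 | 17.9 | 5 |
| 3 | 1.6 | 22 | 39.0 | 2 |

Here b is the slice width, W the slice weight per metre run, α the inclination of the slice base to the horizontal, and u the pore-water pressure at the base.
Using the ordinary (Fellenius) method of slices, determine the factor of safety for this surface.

FS = 2.07

Ordinary method of slices: FS = Σ[c'·Δl_i + (W_i cosα_i − u_i·Δl_i)·tanφ'] / Σ W_i sinα_i, with Δl_i = b_i / cosα_i.
Slice 1: Δl = 2.4/cos(-4.8°) = 2.408 m; N'_1 = 77·cos(-4.8°) − 4·2.408 = 67.1; c'Δl = 2.65; W sinα = -6.4
Slice 2: Δl = 2.2/cos17.9° = 2.312 m; N'_2 = 70·cos17.9° − 5·2.312 = 55.1; c'Δl = 2.54; W sinα = 21.5
Slice 3: Δl = 1.6/cos39.0° = 2.059 m; N'_3 = 22·cos39.0° − 2·2.059 = 13.0; c'Δl = 2.26; W sinα = 13.8
Σc'Δl = 7.5 kN/m; ΣN' = 135.1 kN/m; ΣW sinα = 28.9 kN/m
Resisting = 7.5 + 135.1·tan21.2° = 7.5 + 52.4 = 59.9 kN/m
FS = 59.9 / 28.9 = 2.070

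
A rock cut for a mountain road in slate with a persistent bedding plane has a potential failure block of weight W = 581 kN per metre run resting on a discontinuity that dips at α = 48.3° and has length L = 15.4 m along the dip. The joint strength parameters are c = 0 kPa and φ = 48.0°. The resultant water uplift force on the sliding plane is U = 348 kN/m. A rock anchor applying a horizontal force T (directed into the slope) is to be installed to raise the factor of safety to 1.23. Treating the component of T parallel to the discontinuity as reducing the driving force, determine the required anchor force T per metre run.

T = 298 kN/m

Resolving forces along and normal to the sliding plane, with the horizontal anchor force T adding T·sinα to the effective normal force and T·cosα acting up the plane against the driving force:
FS = [cL + (W cosα − U + T sinα) tanφ] / [W sinα − T cosα]
Without the anchor: N' = 38.5 kN/m, driving T_d = 433.8 kN/m, resisting R = 0·15.4 + 38.5·tan48.0° = 42.8 kN/m, FS = 0.10.
Setting FS = 1.23 and solving for T:
1.23·(433.8 − T cos48.3°) = 42.8 + T sin48.3°·tan48.0°
T·(sin48.3°·tan48.0° + 1.23·cos48.3°) = 1.23·433.8 − 42.8
T·(0.7466·1.1106 + 1.23·0.6652) = 533.6 − 42.8 = 490.8
T·1.6475 = 490.8
T = 297.9 kN/m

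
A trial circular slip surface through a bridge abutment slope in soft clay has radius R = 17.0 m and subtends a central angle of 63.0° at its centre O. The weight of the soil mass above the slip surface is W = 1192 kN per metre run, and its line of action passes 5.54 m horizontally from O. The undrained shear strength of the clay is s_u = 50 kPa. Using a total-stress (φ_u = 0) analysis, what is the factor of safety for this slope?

Taking moments about the centre O, the resisting moment is provided by the undrained shear strength acting along the arc:
Arc length L_a = R·θ = 17.0·(63.0°·π/180) = 17.0·1.0996 = 18.69 m
M_R = s_u·L_a·R = 50·18.69·17.0 = 15888.6 kN·m/m
M_D = W·d = 1192·5.54 = 6603.7 kN·m/m
FS = M_R / M_D = 15888.6 / 6603.7 = 2.406

FS = 2.41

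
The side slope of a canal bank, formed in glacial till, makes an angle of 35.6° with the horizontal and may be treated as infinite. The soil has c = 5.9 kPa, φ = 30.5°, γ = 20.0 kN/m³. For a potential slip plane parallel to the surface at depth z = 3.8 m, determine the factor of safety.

FS = 0.99

For an infinite slope with a slip plane parallel to the surface (no pore pressure): FS = [c + γz cos²β tanφ] / [γz sinβ cosβ].
γz = 20.0·3.8 = 76.00 kN/m²
Numerator = 5.9 + 76.00·cos²35.6°·tan30.5° = 5.9 + 76.00·0.6611·0.5890 = 35.497 kPa
Denominator = 76.00·sin35.6°·cos35.6° = 76.00·0.5821·0.8131 = 35.973 kPa
FS = 35.497 / 35.973 = 0.987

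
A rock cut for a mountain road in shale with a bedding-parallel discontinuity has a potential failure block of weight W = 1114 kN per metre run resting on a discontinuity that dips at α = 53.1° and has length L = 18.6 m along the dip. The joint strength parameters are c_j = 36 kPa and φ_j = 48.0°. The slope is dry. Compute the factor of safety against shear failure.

Resolving the block weight along and normal to the plane and applying the Mohr–Coulomb strength on the joint:
N' = W cosα = 1114·cos53.1° = 668.9 kN/m
Driving force T = W sinα = 1114·sin53.1° = 890.8 kN/m
Resisting force R = c_j·L + N'·tanφ_j = 36·18.6 + 668.9·tan48.0° = 669.6 + 742.9 = 1412.5 kN/m
FS = R / T = 1412.5 / 890.8 = 1.586

FS = 1.59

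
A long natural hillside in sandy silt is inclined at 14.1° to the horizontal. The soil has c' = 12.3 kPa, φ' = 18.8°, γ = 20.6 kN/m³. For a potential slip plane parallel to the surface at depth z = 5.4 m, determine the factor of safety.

FS = 1.82

For an infinite slope with a slip plane parallel to the surface (no pore pressure): FS = [c' + γz cos²β tanφ'] / [γz sinβ cosβ].
γz = 20.6·5.4 = 111.24 kN/m²
Numerator = 12.3 + 111.24·cos²14.1°·tan18.8° = 12.3 + 111.24·0.9407·0.3404 = 47.922 kPa
Denominator = 111.24·sin14.1°·cos14.1° = 111.24·0.2436·0.9699 = 26.283 kPa
FS = 47.922 / 26.283 = 1.823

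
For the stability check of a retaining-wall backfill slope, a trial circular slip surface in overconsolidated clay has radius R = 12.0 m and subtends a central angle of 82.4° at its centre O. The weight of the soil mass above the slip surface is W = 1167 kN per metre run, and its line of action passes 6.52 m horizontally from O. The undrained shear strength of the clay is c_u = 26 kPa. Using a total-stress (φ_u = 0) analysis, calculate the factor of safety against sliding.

FS = 0.71

Taking moments about the centre O, the resisting moment is provided by the undrained shear strength acting along the arc:
Arc length L_a = R·θ = 12.0·(82.4°·π/180) = 12.0·1.4382 = 17.26 m
M_R = c_u·L_a·R = 26·17.26·12.0 = 5384.4 kN·m/m
M_D = W·d = 1167·6.52 = 7608.8 kN·m/m
FS = M_R / M_D = 5384.4 / 7608.8 = 0.708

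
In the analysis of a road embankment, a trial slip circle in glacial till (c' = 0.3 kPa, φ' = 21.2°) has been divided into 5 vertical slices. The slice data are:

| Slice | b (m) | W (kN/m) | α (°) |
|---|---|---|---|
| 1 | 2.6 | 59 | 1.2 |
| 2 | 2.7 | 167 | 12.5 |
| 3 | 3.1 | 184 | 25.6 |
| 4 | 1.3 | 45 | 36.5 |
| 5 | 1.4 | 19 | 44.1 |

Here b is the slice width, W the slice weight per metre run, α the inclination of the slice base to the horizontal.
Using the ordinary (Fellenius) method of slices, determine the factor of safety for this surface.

FS = 1.11

Ordinary method of slices: FS = Σ[c'·Δl_i + (W_i cosα_i)·tanφ'] / Σ W_i sinα_i, with Δl_i = b_i / cosα_i.
Slice 1: Δl = 2.6/cos1.2° = 2.601 m; N'_1 = 59·cos1.2° = 59.0; c'Δl = 0.78; W sinα = 1.2
Slice 2: Δl = 2.7/cos12.5° = 2.766 m; N'_2 = 167·cos12.5° = 163.0; c'Δl = 0.83; W sinα = 36.1
Slice 3: Δl = 3.1/cos25.6° = 3.437 m; N'_3 = 184·cos25.6° = 165.9; c'Δl = 1.03; W sinα = 79.5
Slice 4: Δl = 1.3/cos36.5° = 1.617 m; N'_4 = 45·cos36.5° = 36.2; c'Δl = 0.49; W sinα = 26.8
Slice 5: Δl = 1.4/cos44.1° = 1.950 m; N'_5 = 19·cos44.1° = 13.6; c'Δl = 0.58; W sinα = 13.2
Σc'Δl = 3.7 kN/m; ΣN' = 437.8 kN/m; ΣW sinα = 156.9 kN/m
Resisting = 3.7 + 437.8·tan21.2° = 3.7 + 169.8 = 173.5 kN/m
FS = 173.5 / 156.9 = 1.106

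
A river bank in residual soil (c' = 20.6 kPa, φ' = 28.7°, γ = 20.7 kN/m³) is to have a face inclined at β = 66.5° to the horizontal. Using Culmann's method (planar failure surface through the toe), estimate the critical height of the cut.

Culmann's analysis gives the critical failure plane at α_cr = (β + φ')/2 = (66.5 + 28.7)/2 = 47.6°, and the critical height
H_c = (4c'/γ) · sinβ cosφ' / [1 − cos(β − φ')]
    = (4·20.6/20.7) · sin66.5°·cos28.7° / [1 − cos(37.8°)]
    = 3.981 · 0.9171·0.8771 / [1 − 0.7902]
    = 3.981 · 0.8044 / 0.2098
    = 15.26 m

H_c = 15.26 m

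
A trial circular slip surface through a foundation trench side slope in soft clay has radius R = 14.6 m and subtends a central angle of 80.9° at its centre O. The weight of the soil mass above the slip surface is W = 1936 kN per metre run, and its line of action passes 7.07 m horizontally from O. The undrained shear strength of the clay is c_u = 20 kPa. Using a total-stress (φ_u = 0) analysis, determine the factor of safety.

Taking moments about the centre O, the resisting moment is provided by the undrained shear strength acting along the arc:
Arc length L_a = R·θ = 14.6·(80.9°·π/180) = 14.6·1.4120 = 20.61 m
M_R = c_u·L_a·R = 20·20.61·14.6 = 6019.5 kN·m/m
M_D = W·d = 1936·7.07 = 13687.5 kN·m/m
FS = M_R / M_D = 6019.5 / 13687.5 = 0.440

FS = 0.44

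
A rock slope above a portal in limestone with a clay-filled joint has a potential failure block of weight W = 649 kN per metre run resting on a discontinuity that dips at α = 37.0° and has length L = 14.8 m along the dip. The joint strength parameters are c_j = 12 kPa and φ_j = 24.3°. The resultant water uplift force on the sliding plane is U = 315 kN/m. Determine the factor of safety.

Resolving the block weight along and normal to the plane and applying the Mohr–Coulomb strength on the joint:
N' = W cosα − U = 649·cos37.0° − 315 = 203.3 kN/m
Driving force T = W sinα = 649·sin37.0° = 390.6 kN/m
Resisting force R = c_j·L + N'·tanφ_j = 12·14.8 + 203.3·tan24.3° = 177.6 + 91.8 = 269.4 kN/m
FS = R / T = 269.4 / 390.6 = 0.690

FS = 0.69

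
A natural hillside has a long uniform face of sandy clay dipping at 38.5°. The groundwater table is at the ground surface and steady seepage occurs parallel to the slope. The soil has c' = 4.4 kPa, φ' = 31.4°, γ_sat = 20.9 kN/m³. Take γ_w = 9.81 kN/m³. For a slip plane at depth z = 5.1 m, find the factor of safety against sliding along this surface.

FS = 0.49

With seepage parallel to the slope and the water table at the surface, the effective normal stress on the slip plane uses the buoyant unit weight γ' = γ_sat − γ_w while the driving shear stress uses γ_sat:
FS = [c' + γ' z cos²β tanφ'] / [γ_sat z sinβ cosβ]
γ' = 20.9 − 9.81 = 11.09 kN/m³
Numerator = 4.4 + 11.09·5.1·cos²38.5°·tan31.4° = 4.4 + 11.09·5.1·0.6125·0.6104 = 25.545 kPa
Denominator = 20.9·5.1·sin38.5°·cos38.5° = 20.9·5.1·0.6225·0.7826 = 51.929 kPa
FS = 25.545 / 51.929 = 0.492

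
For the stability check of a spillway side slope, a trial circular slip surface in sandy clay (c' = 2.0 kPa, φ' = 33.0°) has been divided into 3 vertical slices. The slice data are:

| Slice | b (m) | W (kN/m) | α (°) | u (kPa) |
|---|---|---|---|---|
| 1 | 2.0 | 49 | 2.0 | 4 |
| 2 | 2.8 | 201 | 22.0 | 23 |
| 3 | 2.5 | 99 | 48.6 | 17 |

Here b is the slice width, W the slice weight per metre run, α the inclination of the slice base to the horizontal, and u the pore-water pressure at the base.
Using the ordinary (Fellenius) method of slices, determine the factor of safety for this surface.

FS = 0.80

Ordinary method of slices: FS = Σ[c'·Δl_i + (W_i cosα_i − u_i·Δl_i)·tanφ'] / Σ W_i sinα_i, with Δl_i = b_i / cosα_i.
Slice 1: Δl = 2.0/cos2.0° = 2.001 m; N'_1 = 49·cos2.0° − 4·2.001 = 41.0; c'Δl = 4.00; W sinα = 1.7
Slice 2: Δl = 2.8/cos22.0° = 3.020 m; N'_2 = 201·cos22.0° − 23·3.020 = 116.9; c'Δl = 6.04; W sinα = 75.3
Slice 3: Δl = 2.5/cos48.6° = 3.780 m; N'_3 = 99·cos48.6° − 17·3.780 = 1.2; c'Δl = 7.56; W sinα = 74.3
Σc'Δl = 17.6 kN/m; ΣN' = 159.1 kN/m; ΣW sinα = 151.3 kN/m
Resisting = 17.6 + 159.1·tan33.0° = 17.6 + 103.3 = 120.9 kN/m
FS = 120.9 / 151.3 = 0.799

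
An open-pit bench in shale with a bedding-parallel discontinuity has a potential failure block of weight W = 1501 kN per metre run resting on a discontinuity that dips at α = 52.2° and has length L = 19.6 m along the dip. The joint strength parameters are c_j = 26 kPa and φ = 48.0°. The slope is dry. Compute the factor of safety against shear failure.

FS = 1.29

Resolving the block weight along and normal to the plane and applying the Mohr–Coulomb strength on the joint:
N' = W cosα = 1501·cos52.2° = 920.0 kN/m
Driving force T = W sinα = 1501·sin52.2° = 1186.0 kN/m
Resisting force R = c_j·L + N'·tanφ = 26·19.6 + 920.0·tan48.0° = 509.6 + 1021.7 = 1531.3 kN/m
FS = R / T = 1531.3 / 1186.0 = 1.291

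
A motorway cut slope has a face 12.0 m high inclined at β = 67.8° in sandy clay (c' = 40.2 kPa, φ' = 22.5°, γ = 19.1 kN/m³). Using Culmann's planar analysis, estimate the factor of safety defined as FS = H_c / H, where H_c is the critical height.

FS = 2.02

H_c = (4c'/γ) · sinβ cosφ' / [1 − cos(β − φ')]
    = (4·40.2/19.1) · sin67.8°·cos22.5° / [1 − cos45.3°]
    = 8.419 · 0.8554 / 0.2966 = 24.28 m
FS = H_c / H = 24.28 / 12.0 = 2.023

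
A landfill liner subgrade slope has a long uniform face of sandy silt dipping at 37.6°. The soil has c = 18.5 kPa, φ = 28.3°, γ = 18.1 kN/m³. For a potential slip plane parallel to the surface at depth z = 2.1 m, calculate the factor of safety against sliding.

For an infinite slope with a slip plane parallel to the surface (no pore pressure): FS = [c + γz cos²β tanφ] / [γz sinβ cosβ].
γz = 18.1·2.1 = 38.01 kN/m²
Numerator = 18.5 + 38.01·cos²37.6°·tan28.3° = 18.5 + 38.01·0.6277·0.5384 = 31.347 kPa
Denominator = 38.01·sin37.6°·cos37.6° = 38.01·0.6101·0.7923 = 18.374 kPa
FS = 31.347 / 18.374 = 1.706

FS = 1.71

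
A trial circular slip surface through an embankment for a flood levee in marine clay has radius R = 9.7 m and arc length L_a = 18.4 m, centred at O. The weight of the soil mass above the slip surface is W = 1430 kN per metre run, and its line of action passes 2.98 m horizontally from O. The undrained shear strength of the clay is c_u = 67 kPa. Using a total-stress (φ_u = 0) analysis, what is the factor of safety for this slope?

Taking moments about the centre O, the resisting moment is provided by the undrained shear strength acting along the arc:
M_R = c_u·L_a·R = 67·18.40·9.7 = 11958.2 kN·m/m
M_D = W·d = 1430·2.98 = 4261.4 kN·m/m
FS = M_R / M_D = 11958.2 / 4261.4 = 2.806

FS = 2.81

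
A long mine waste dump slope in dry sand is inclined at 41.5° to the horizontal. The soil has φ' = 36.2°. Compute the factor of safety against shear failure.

For a dry cohesionless infinite slope the factor of safety is FS = tanφ' / tanβ.
FS = tan36.2° / tan41.5° = 0.7319 / 0.8847 = 0.827

FS = 0.83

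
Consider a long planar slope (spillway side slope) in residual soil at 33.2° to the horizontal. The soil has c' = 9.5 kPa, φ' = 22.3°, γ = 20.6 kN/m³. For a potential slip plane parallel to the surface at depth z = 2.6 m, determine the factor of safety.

For an infinite slope with a slip plane parallel to the surface (no pore pressure): FS = [c' + γz cos²β tanφ'] / [γz sinβ cosβ].
γz = 20.6·2.6 = 53.56 kN/m²
Numerator = 9.5 + 53.56·cos²33.2°·tan22.3° = 9.5 + 53.56·0.7002·0.4101 = 24.880 kPa
Denominator = 53.56·sin33.2°·cos33.2° = 53.56·0.5476·0.8368 = 24.540 kPa
FS = 24.880 / 24.540 = 1.014

FS = 1.01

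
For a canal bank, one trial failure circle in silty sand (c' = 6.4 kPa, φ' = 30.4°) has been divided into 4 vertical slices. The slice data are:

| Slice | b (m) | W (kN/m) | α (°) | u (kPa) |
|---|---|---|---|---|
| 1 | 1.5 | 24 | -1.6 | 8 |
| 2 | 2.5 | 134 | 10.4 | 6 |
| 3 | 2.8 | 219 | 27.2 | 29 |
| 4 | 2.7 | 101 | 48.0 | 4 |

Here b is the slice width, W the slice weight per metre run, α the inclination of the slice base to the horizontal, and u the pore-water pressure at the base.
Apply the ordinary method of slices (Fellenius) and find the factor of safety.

Ordinary method of slices: FS = Σ[c'·Δl_i + (W_i cosα_i − u_i·Δl_i)·tanφ'] / Σ W_i sinα_i, with Δl_i = b_i / cosα_i.
Slice 1: Δl = 1.5/cos(-1.6°) = 1.501 m; N'_1 = 24·cos(-1.6°) − 8·1.501 = 12.0; c'Δl = 9.60; W sinα = -0.7
Slice 2: Δl = 2.5/cos10.4° = 2.542 m; N'_2 = 134·cos10.4° − 6·2.542 = 116.5; c'Δl = 16.27; W sinα = 24.2
Slice 3: Δl = 2.8/cos27.2° = 3.148 m; N'_3 = 219·cos27.2° − 29·3.148 = 103.5; c'Δl = 20.15; W sinα = 100.1
Slice 4: Δl = 2.7/cos48.0° = 4.035 m; N'_4 = 101·cos48.0° − 4·4.035 = 51.4; c'Δl = 25.82; W sinα = 75.1
Σc'Δl = 71.8 kN/m; ΣN' = 283.5 kN/m; ΣW sinα = 198.7 kN/m
Resisting = 71.8 + 283.5·tan30.4° = 71.8 + 166.3 = 238.1 kN/m
FS = 238.1 / 198.7 = 1.199

FS = 1.20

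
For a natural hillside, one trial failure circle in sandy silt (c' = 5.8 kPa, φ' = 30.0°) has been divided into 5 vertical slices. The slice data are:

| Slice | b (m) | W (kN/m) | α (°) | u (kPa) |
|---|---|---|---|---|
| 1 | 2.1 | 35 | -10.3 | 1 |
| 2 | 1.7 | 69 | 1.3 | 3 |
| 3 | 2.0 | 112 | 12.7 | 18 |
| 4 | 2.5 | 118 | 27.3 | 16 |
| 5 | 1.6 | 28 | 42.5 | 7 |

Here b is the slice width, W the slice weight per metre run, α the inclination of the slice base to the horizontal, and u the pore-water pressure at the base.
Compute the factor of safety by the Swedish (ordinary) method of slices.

FS = 2.13

Ordinary method of slices: FS = Σ[c'·Δl_i + (W_i cosα_i − u_i·Δl_i)·tanφ'] / Σ W_i sinα_i, with Δl_i = b_i / cosα_i.
Slice 1: Δl = 2.1/cos(-10.3°) = 2.134 m; N'_1 = 35·cos(-10.3°) − 1·2.134 = 32.3; c'Δl = 12.38; W sinα = -6.3
Slice 2: Δl = 1.7/cos1.3° = 1.700 m; N'_2 = 69·cos1.3° − 3·1.700 = 63.9; c'Δl = 9.86; W sinα = 1.6
Slice 3: Δl = 2.0/cos12.7° = 2.050 m; N'_3 = 112·cos12.7° − 18·2.050 = 72.4; c'Δl = 11.89; W sinα = 24.6
Slice 4: Δl = 2.5/cos27.3° = 2.813 m; N'_4 = 118·cos27.3° − 16·2.813 = 59.8; c'Δl = 16.32; W sinα = 54.1
Slice 5: Δl = 1.6/cos42.5° = 2.170 m; N'_5 = 28·cos42.5° − 7·2.170 = 5.5; c'Δl = 12.59; W sinα = 18.9
Σc'Δl = 63.0 kN/m; ΣN' = 233.8 kN/m; ΣW sinα = 93.0 kN/m
Resisting = 63.0 + 233.8·tan30.0° = 63.0 + 135.0 = 198.0 kN/m
FS = 198.0 / 93.0 = 2.130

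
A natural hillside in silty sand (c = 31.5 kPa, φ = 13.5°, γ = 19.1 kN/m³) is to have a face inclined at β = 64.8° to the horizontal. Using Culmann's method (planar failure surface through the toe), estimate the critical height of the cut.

H_c = 15.49 m

Culmann's analysis gives the critical failure plane at α_cr = (β + φ)/2 = (64.8 + 13.5)/2 = 39.1°, and the critical height
H_c = (4c/γ) · sinβ cosφ / [1 − cos(β − φ)]
    = (4·31.5/19.1) · sin64.8°·cos13.5° / [1 − cos(51.3°)]
    = 6.597 · 0.9048·0.9724 / [1 − 0.6252]
    = 6.597 · 0.8798 / 0.3748
    = 15.49 m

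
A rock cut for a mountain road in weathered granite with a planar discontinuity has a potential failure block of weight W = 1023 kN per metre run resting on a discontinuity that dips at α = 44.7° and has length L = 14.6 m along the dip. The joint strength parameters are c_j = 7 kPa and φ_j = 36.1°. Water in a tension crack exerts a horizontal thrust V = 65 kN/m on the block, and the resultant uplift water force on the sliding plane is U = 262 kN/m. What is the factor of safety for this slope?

FS = 0.53

Resolving the block weight along and normal to the plane and applying the Mohr–Coulomb strength on the joint:
N' = W cosα − U − V sinα = 1023·cos44.7° − 262 − 65·sin44.7° = 419.4 kN/m
Driving force T = W sinα + V cosα = 1023·sin44.7° + 65·cos44.7° = 765.8 kN/m
Resisting force R = c_j·L + N'·tanφ_j = 7·14.6 + 419.4·tan36.1° = 102.2 + 305.9 = 408.1 kN/m
FS = R / T = 408.1 / 765.8 = 0.533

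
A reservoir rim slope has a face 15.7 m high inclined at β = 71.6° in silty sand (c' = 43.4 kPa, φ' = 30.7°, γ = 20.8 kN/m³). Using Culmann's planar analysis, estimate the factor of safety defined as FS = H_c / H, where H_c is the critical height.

FS = 1.78

H_c = (4c'/γ) · sinβ cosφ' / [1 − cos(β − φ')]
    = (4·43.4/20.8) · sin71.6°·cos30.7° / [1 − cos40.9°]
    = 8.346 · 0.8159 / 0.2441 = 27.89 m
FS = H_c / H = 27.89 / 15.7 = 1.777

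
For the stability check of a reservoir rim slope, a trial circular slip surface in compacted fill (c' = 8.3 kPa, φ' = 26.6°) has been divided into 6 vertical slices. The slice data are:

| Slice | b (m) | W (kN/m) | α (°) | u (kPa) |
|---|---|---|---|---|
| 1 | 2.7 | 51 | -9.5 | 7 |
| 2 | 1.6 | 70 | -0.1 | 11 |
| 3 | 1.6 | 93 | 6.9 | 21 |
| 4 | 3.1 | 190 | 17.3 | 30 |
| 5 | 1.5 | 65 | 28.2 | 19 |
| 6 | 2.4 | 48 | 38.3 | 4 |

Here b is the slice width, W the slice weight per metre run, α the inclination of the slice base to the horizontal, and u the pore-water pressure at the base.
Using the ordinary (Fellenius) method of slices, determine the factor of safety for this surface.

FS = 2.13

Ordinary method of slices: FS = Σ[c'·Δl_i + (W_i cosα_i − u_i·Δl_i)·tanφ'] / Σ W_i sinα_i, with Δl_i = b_i / cosα_i.
Slice 1: Δl = 2.7/cos(-9.5°) = 2.738 m; N'_1 = 51·cos(-9.5°) − 7·2.738 = 31.1; c'Δl = 22.72; W sinα = -8.4
Slice 2: Δl = 1.6/cos(-0.1°) = 1.600 m; N'_2 = 70·cos(-0.1°) − 11·1.600 = 52.4; c'Δl = 13.28; W sinα = -0.1
Slice 3: Δl = 1.6/cos6.9° = 1.612 m; N'_3 = 93·cos6.9° − 21·1.612 = 58.5; c'Δl = 13.38; W sinα = 11.2
Slice 4: Δl = 3.1/cos17.3° = 3.247 m; N'_4 = 190·cos17.3° − 30·3.247 = 84.0; c'Δl = 26.95; W sinα = 56.5
Slice 5: Δl = 1.5/cos28.2° = 1.702 m; N'_5 = 65·cos28.2° − 19·1.702 = 24.9; c'Δl = 14.13; W sinα = 30.7
Slice 6: Δl = 2.4/cos38.3° = 3.058 m; N'_6 = 48·cos38.3° − 4·3.058 = 25.4; c'Δl = 25.38; W sinα = 29.7
Σc'Δl = 115.8 kN/m; ΣN' = 276.4 kN/m; ΣW sinα = 119.6 kN/m
Resisting = 115.8 + 276.4·tan26.6° = 115.8 + 138.4 = 254.2 kN/m
FS = 254.2 / 119.6 = 2.126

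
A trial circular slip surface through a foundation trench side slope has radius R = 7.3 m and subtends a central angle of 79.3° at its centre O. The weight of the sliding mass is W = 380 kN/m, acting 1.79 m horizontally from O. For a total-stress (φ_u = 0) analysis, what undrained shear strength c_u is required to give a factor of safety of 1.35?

FS = c_u·L_a·R / (W·d), so c_u = FS·W·d / (L_a·R).
Arc length L_a = R·θ = 7.3·(79.3°·π/180) = 7.3·1.3840 = 10.10 m
c_u = 1.35·380·1.79 / (10.10·7.3) = 918.3 / 73.76 = 12.45 kPa

c_u = 12.5 kPa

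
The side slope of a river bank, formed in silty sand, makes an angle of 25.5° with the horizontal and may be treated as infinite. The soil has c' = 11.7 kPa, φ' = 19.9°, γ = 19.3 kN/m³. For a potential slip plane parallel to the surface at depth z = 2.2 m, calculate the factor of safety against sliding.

For an infinite slope with a slip plane parallel to the surface (no pore pressure): FS = [c' + γz cos²β tanφ'] / [γz sinβ cosβ].
γz = 19.3·2.2 = 42.46 kN/m²
Numerator = 11.7 + 42.46·cos²25.5°·tan19.9° = 11.7 + 42.46·0.8147·0.3620 = 24.222 kPa
Denominator = 42.46·sin25.5°·cos25.5° = 42.46·0.4305·0.9026 = 16.499 kPa
FS = 24.222 / 16.499 = 1.468

FS = 1.47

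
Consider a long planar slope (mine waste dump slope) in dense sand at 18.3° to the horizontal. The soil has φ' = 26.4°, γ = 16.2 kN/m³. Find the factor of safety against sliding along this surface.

For a dry cohesionless infinite slope the factor of safety is FS = tanφ' / tanβ.
FS = tan26.4° / tan18.3° = 0.4964 / 0.3307 = 1.501

FS = 1.50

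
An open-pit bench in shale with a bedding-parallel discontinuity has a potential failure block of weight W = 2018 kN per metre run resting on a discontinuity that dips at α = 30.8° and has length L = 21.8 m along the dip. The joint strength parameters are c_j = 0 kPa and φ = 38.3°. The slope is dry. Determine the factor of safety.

FS = 1.32

Resolving the block weight along and normal to the plane and applying the Mohr–Coulomb strength on the joint:
N' = W cosα = 2018·cos30.8° = 1733.4 kN/m
Driving force T = W sinα = 2018·sin30.8° = 1033.3 kN/m
Resisting force R = c_j·L + N'·tanφ = 0·21.8 + 1733.4·tan38.3° = 0.0 + 1368.9 = 1368.9 kN/m
FS = R / T = 1368.9 / 1033.3 = 1.325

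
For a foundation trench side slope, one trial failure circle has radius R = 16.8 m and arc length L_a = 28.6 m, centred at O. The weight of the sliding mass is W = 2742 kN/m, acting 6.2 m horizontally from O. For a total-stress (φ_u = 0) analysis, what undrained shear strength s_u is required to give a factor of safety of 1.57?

s_u = 55.5 kPa

FS = s_u·L_a·R / (W·d), so s_u = FS·W·d / (L_a·R).
s_u = 1.57·2742·6.2 / (28.60·16.8) = 26690.6 / 480.48 = 55.55 kPa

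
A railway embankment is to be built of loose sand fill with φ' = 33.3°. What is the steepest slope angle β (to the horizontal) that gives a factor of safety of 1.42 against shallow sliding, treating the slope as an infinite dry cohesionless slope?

β = 24.8°

For an infinite dry cohesionless slope FS = tanφ'/tanβ, so tanβ = tanφ' / FS.
tanβ = tan33.3° / 1.42 = 0.6569 / 1.42 = 0.4626
β = arctan(0.4626) = 24.82°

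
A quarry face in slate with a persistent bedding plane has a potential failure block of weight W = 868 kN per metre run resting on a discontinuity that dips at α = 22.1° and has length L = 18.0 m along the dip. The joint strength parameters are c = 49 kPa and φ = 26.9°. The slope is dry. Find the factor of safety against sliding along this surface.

Resolving the block weight along and normal to the plane and applying the Mohr–Coulomb strength on the joint:
N' = W cosα = 868·cos22.1° = 804.2 kN/m
Driving force T = W sinα = 868·sin22.1° = 326.6 kN/m
Resisting force R = c·L + N'·tanφ = 49·18.0 + 804.2·tan26.9° = 882.0 + 408.0 = 1290.0 kN/m
FS = R / T = 1290.0 / 326.6 = 3.950

FS = 3.95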